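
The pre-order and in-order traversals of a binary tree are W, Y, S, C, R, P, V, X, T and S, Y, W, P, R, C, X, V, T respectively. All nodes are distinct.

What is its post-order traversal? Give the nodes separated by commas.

The first element of pre-order is the root; it splits in-order into left and right subtrees.
Root W: left subtree has 2 nodes {S, Y}, right has 6 {P, R, C, X, V, T}.
  Root Y: left subtree has 1 node {S}, right has 0 { }.
  Root C: left subtree has 2 nodes {P, R}, right has 3 {X, V, T}.
    Root R: left subtree has 1 node {P}, right has 0 { }.
    Root V: left subtree has 1 node {X}, right has 1 {T}.

S, Y, P, R, X, T, V, C, W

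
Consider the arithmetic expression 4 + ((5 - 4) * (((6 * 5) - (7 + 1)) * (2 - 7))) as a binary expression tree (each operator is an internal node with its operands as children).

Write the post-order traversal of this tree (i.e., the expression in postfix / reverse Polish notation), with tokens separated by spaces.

4 5 4 - 6 5 * 7 1 + - 2 7 - * * +

Post-order on an expression tree gives postfix notation: for each operator, emit left operand, right operand, then the operator.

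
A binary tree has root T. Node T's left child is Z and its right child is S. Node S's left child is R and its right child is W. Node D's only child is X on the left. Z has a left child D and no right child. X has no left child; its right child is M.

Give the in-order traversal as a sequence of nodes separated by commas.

X, M, D, Z, T, R, S, W

In-order visits the left subtree, then the node, then the right subtree.
At T: go left to Z.
  At Z: go left to D.
    At D: go left to X.
      At X: no left child.
      Visit X.
      At X: go right to M.
        M is a leaf — visit M.
    Visit D.
    At D: no right child.
  Visit Z.
  At Z: no right child.
Visit T.
At T: go right to S.
  At S: go left to R.
    R is a leaf — visit R.
  Visit S.
  At S: go right to W.
    W is a leaf — visit W.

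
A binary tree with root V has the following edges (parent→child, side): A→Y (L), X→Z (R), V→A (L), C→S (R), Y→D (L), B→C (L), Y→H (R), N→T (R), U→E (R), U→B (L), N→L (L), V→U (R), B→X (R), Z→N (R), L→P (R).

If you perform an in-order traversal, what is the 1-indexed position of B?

In-order visits the left subtree, then the node, then the right subtree.
At V: go left to A.
  At A: go left to Y.
    At Y: go left to D.
      D is a leaf — visit D.
    Visit Y.
    At Y: go right to H.
      H is a leaf — visit H.
  Visit A.
  At A: no right child.
Visit V.
At V: go right to U.
  At U: go left to B.
    At B: go left to C.
      At C: no left child.
      Visit C.
      At C: go right to S.
        S is a leaf — visit S.
    Visit B.
    At B: go right to X.
      At X: no left child.
      Visit X.
      At X: go right to Z.
        At Z: no left child.
        Visit Z.
        At Z: go right to N.
          At N: go left to L.
            At L: no left child.
            Visit L.
            At L: go right to P.
              P is a leaf — visit P.
          Visit N.
          At N: go right to T.
            T is a leaf — visit T.
  Visit U.
  At U: go right to E.
    E is a leaf — visit E.
Full in-order sequence: D, Y, H, A, V, C, S, B, X, Z, L, P, N, T, U, E.

8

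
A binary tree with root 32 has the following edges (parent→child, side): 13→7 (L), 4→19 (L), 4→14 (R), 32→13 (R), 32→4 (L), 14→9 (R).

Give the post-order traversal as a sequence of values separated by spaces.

19 9 14 4 7 13 32

Post-order visits the left subtree, then the right subtree, then the node.
At 32: go left to 4.
  At 4: go left to 19.
    19 is a leaf — visit 19.
  At 4: go right to 14.
    At 14: no left child.
    At 14: go right to 9.
      9 is a leaf — visit 9.
    Visit 14.
  Visit 4.
At 32: go right to 13.
  At 13: go left to 7.
    7 is a leaf — visit 7.
  At 13: no right child.
  Visit 13.
Visit 32.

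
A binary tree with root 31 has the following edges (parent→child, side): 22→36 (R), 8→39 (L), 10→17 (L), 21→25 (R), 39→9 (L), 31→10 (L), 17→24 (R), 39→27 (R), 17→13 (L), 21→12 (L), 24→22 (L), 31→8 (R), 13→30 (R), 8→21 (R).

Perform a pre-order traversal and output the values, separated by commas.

Pre-order visits the node, then its left subtree, then its right subtree.
Visit 31.
At 31: go left to 10.
  Visit 10.
  At 10: go left to 17.
    Visit 17.
    At 17: go left to 13.
      Visit 13.
      At 13: no left child.
      At 13: go right to 30.
        30 is a leaf — visit 30.
    At 17: go right to 24.
      Visit 24.
      At 24: go left to 22.
        Visit 22.
        At 22: no left child.
        At 22: go right to 36.
          36 is a leaf — visit 36.
      At 24: no right child.
  At 10: no right child.
At 31: go right to 8.
  Visit 8.
  At 8: go left to 39.
    Visit 39.
    At 39: go left to 9.
      9 is a leaf — visit 9.
    At 39: go right to 27.
      27 is a leaf — visit 27.
  At 8: go right to 21.
    Visit 21.
    At 21: go left to 12.
      12 is a leaf — visit 12.
    At 21: go right to 25.
      25 is a leaf — visit 25.

31, 10, 17, 13, 30, 24, 22, 36, 8, 39, 9, 27, 21, 12, 25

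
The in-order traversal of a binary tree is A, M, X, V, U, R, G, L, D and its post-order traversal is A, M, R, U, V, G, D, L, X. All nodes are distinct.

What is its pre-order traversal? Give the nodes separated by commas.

X, M, A, L, G, V, U, R, D

The last element of post-order is the root; it splits in-order into left and right subtrees.
Root X: left subtree has 2 nodes {A, M}, right has 6 {V, U, R, G, L, D}.
  Root M: left subtree has 1 node {A}, right has 0 { }.
  Root L: left subtree has 4 nodes {V, U, R, G}, right has 1 {D}.
    Root G: left subtree has 3 nodes {V, U, R}, right has 0 { }.
      Root V: left subtree has 0 nodes { }, right has 2 {U, R}.
        Root U: left subtree has 0 nodes { }, right has 1 {R}.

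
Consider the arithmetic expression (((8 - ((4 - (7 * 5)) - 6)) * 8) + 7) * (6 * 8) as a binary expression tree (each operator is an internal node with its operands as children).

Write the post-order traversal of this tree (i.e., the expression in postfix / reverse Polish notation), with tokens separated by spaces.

8 4 7 5 * - 6 - - 8 * 7 + 6 8 * *

Post-order on an expression tree gives postfix notation: for each operator, emit left operand, right operand, then the operator.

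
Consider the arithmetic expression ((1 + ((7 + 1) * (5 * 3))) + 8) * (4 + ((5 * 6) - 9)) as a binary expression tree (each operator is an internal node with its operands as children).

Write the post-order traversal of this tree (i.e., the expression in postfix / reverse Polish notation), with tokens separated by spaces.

Post-order on an expression tree gives postfix notation: for each operator, emit left operand, right operand, then the operator.

1 7 1 + 5 3 * * + 8 + 4 5 6 * 9 - + *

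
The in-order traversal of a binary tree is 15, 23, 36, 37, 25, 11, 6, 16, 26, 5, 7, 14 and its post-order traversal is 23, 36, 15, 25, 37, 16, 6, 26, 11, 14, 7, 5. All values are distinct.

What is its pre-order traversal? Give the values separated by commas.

5, 11, 37, 15, 36, 23, 25, 26, 6, 16, 7, 14

The last element of post-order is the root; it splits in-order into left and right subtrees.
Root 5: left subtree has 9 nodes {15, 23, 36, 37, 25, 11, 6, 16, 26}, right has 2 {7, 14}.
  Root 11: left subtree has 5 nodes {15, 23, 36, 37, 25}, right has 3 {6, 16, 26}.
    Root 37: left subtree has 3 nodes {15, 23, 36}, right has 1 {25}.
      Root 15: left subtree has 0 nodes { }, right has 2 {23, 36}.
        Root 36: left subtree has 1 node {23}, right has 0 { }.
    Root 26: left subtree has 2 nodes {6, 16}, right has 0 { }.
      Root 6: left subtree has 0 nodes { }, right has 1 {16}.
  Root 7: left subtree has 0 nodes { }, right has 1 {14}.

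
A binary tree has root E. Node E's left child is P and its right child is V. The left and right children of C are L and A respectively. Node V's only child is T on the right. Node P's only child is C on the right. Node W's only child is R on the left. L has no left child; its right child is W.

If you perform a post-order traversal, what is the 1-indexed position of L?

Post-order visits the left subtree, then the right subtree, then the node.
At E: go left to P.
  At P: no left child.
  At P: go right to C.
    At C: go left to L.
      At L: no left child.
      At L: go right to W.
        At W: go left to R.
          R is a leaf — visit R.
        At W: no right child.
        Visit W.
      Visit L.
    At C: go right to A.
      A is a leaf — visit A.
    Visit C.
  Visit P.
At E: go right to V.
  At V: no left child.
  At V: go right to T.
    T is a leaf — visit T.
  Visit V.
Visit E.
Full post-order sequence: R, W, L, A, C, P, T, V, E.

3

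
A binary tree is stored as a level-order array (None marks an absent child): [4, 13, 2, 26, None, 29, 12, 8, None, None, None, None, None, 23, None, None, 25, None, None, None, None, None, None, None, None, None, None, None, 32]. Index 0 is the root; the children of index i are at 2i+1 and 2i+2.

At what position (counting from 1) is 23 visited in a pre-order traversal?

Pre-order visits the node, then its left subtree, then its right subtree.
Visit 4.
At 4: go left to 13.
  Visit 13.
  At 13: go left to 26.
    Visit 26.
    At 26: go left to 8.
      Visit 8.
      At 8: no left child.
      At 8: go right to 25.
        25 is a leaf — visit 25.
    At 26: no right child.
  At 13: no right child.
At 4: go right to 2.
  Visit 2.
  At 2: go left to 29.
    29 is a leaf — visit 29.
  At 2: go right to 12.
    Visit 12.
    At 12: go left to 23.
      Visit 23.
      At 23: no left child.
      At 23: go right to 32.
        32 is a leaf — visit 32.
    At 12: no right child.
Full pre-order sequence: 4, 13, 26, 8, 25, 2, 29, 12, 23, 32.

9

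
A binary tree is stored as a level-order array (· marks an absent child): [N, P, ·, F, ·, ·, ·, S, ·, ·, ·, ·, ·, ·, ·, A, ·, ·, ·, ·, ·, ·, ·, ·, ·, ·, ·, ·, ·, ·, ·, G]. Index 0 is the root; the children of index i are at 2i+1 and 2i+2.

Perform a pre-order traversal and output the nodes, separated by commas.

Pre-order visits the node, then its left subtree, then its right subtree.
Visit N.
At N: go left to P.
  Visit P.
  At P: go left to F.
    Visit F.
    At F: go left to S.
      Visit S.
      At S: go left to A.
        Visit A.
        At A: go left to G.
          G is a leaf — visit G.
        At A: no right child.
      At S: no right child.
    At F: no right child.
  At P: no right child.
At N: no right child.

N, P, F, S, A, G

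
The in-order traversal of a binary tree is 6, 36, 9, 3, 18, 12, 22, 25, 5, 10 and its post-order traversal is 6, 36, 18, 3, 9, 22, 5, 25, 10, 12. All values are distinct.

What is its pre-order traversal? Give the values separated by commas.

The last element of post-order is the root; it splits in-order into left and right subtrees.
Root 12: left subtree has 5 nodes {6, 36, 9, 3, 18}, right has 4 {22, 25, 5, 10}.
  Root 9: left subtree has 2 nodes {6, 36}, right has 2 {3, 18}.
    Root 36: left subtree has 1 node {6}, right has 0 { }.
    Root 3: left subtree has 0 nodes { }, right has 1 {18}.
  Root 10: left subtree has 3 nodes {22, 25, 5}, right has 0 { }.
    Root 25: left subtree has 1 node {22}, right has 1 {5}.

12, 9, 36, 6, 3, 18, 10, 25, 22, 5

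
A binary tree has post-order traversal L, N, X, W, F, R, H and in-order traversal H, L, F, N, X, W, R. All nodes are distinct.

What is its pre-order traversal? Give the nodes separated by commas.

H, R, F, L, W, X, N

The last element of post-order is the root; it splits in-order into left and right subtrees.
Root H: left subtree has 0 nodes { }, right has 6 {L, F, N, X, W, R}.
  Root R: left subtree has 5 nodes {L, F, N, X, W}, right has 0 { }.
    Root F: left subtree has 1 node {L}, right has 3 {N, X, W}.
      Root W: left subtree has 2 nodes {N, X}, right has 0 { }.
        Root X: left subtree has 1 node {N}, right has 0 { }.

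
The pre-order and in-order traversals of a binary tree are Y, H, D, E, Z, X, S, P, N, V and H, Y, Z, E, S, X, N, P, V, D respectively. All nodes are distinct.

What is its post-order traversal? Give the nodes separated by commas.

The first element of pre-order is the root; it splits in-order into left and right subtrees.
Root Y: left subtree has 1 node {H}, right has 8 {Z, E, S, X, N, P, V, D}.
  Root D: left subtree has 7 nodes {Z, E, S, X, N, P, V}, right has 0 { }.
    Root E: left subtree has 1 node {Z}, right has 5 {S, X, N, P, V}.
      Root X: left subtree has 1 node {S}, right has 3 {N, P, V}.
        Root P: left subtree has 1 node {N}, right has 1 {V}.

H, Z, S, N, V, P, X, E, D, Y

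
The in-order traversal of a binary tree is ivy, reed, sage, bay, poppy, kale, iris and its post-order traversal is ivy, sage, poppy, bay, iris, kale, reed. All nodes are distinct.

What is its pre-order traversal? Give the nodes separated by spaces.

The last element of post-order is the root; it splits in-order into left and right subtrees.
Root reed: left subtree has 1 node {ivy}, right has 5 {sage, bay, poppy, kale, iris}.
  Root kale: left subtree has 3 nodes {sage, bay, poppy}, right has 1 {iris}.
    Root bay: left subtree has 1 node {sage}, right has 1 {poppy}.

reed ivy kale bay sage poppy iris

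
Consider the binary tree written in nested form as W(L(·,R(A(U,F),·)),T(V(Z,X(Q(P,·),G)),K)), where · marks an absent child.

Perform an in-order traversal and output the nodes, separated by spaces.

In-order visits the left subtree, then the node, then the right subtree.
At W: go left to L.
  At L: no left child.
  Visit L.
  At L: go right to R.
    At R: go left to A.
      At A: go left to U.
        U is a leaf — visit U.
      Visit A.
      At A: go right to F.
        F is a leaf — visit F.
    Visit R.
    At R: no right child.
Visit W.
At W: go right to T.
  At T: go left to V.
    At V: go left to Z.
      Z is a leaf — visit Z.
    Visit V.
    At V: go right to X.
      At X: go left to Q.
        At Q: go left to P.
          P is a leaf — visit P.
        Visit Q.
        At Q: no right child.
      Visit X.
      At X: go right to G.
        G is a leaf — visit G.
  Visit T.
  At T: go right to K.
    K is a leaf — visit K.

L U A F R W Z V P Q X G T K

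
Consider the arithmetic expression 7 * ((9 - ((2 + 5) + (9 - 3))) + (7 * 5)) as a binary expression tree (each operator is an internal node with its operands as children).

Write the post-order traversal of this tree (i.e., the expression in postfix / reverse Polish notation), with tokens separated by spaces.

Post-order on an expression tree gives postfix notation: for each operator, emit left operand, right operand, then the operator.

7 9 2 5 + 9 3 - + - 7 5 * + *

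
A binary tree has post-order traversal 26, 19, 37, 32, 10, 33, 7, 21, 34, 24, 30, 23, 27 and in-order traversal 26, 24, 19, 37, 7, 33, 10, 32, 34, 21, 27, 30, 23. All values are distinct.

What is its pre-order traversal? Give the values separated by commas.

27, 24, 26, 34, 7, 37, 19, 33, 10, 32, 21, 23, 30

The last element of post-order is the root; it splits in-order into left and right subtrees.
Root 27: left subtree has 10 nodes {26, 24, 19, 37, 7, 33, 10, 32, 34, 21}, right has 2 {30, 23}.
  Root 24: left subtree has 1 node {26}, right has 8 {19, 37, 7, 33, 10, 32, 34, 21}.
    Root 34: left subtree has 6 nodes {19, 37, 7, 33, 10, 32}, right has 1 {21}.
      Root 7: left subtree has 2 nodes {19, 37}, right has 3 {33, 10, 32}.
        Root 37: left subtree has 1 node {19}, right has 0 { }.
        Root 33: left subtree has 0 nodes { }, right has 2 {10, 32}.
          Root 10: left subtree has 0 nodes { }, right has 1 {32}.
  Root 23: left subtree has 1 node {30}, right has 0 { }.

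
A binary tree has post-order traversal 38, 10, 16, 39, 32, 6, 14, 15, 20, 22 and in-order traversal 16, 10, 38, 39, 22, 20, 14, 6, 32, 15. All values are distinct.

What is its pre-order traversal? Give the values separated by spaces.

The last element of post-order is the root; it splits in-order into left and right subtrees.
Root 22: left subtree has 4 nodes {16, 10, 38, 39}, right has 5 {20, 14, 6, 32, 15}.
  Root 39: left subtree has 3 nodes {16, 10, 38}, right has 0 { }.
    Root 16: left subtree has 0 nodes { }, right has 2 {10, 38}.
      Root 10: left subtree has 0 nodes { }, right has 1 {38}.
  Root 20: left subtree has 0 nodes { }, right has 4 {14, 6, 32, 15}.
    Root 15: left subtree has 3 nodes {14, 6, 32}, right has 0 { }.
      Root 14: left subtree has 0 nodes { }, right has 2 {6, 32}.
        Root 6: left subtree has 0 nodes { }, right has 1 {32}.

22 39 16 10 38 20 15 14 6 32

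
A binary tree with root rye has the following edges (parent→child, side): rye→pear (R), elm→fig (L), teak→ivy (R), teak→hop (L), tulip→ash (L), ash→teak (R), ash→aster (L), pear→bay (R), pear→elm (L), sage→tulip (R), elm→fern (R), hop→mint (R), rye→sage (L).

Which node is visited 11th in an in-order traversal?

elm

In-order visits the left subtree, then the node, then the right subtree.
At rye: go left to sage.
  At sage: no left child.
  Visit sage.
  At sage: go right to tulip.
    At tulip: go left to ash.
      At ash: go left to aster.
        aster is a leaf — visit aster.
      Visit ash.
      At ash: go right to teak.
        At teak: go left to hop.
          At hop: no left child.
          Visit hop.
          At hop: go right to mint.
            mint is a leaf — visit mint.
        Visit teak.
        At teak: go right to ivy.
          ivy is a leaf — visit ivy.
    Visit tulip.
    At tulip: no right child.
Visit rye.
At rye: go right to pear.
  At pear: go left to elm.
    At elm: go left to fig.
      fig is a leaf — visit fig.
    Visit elm.
    At elm: go right to fern.
      fern is a leaf — visit fern.
  Visit pear.
  At pear: go right to bay.
    bay is a leaf — visit bay.
Full in-order sequence: sage, aster, ash, hop, mint, teak, ivy, tulip, rye, fig, elm, fern, pear, bay.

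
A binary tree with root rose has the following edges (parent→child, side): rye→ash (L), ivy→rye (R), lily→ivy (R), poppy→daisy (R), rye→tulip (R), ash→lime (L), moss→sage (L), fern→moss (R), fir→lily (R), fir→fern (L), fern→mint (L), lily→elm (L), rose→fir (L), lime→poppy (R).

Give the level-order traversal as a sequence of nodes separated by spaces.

rose fir fern lily mint moss elm ivy sage rye ash tulip lime poppy daisy

Level-order visits nodes level by level from the root, left to right within each level.
Level 0: rose
Level 1: fir
Level 2: fern, lily
Level 3: mint, moss, elm, ivy
Level 4: sage, rye
Level 5: ash, tulip
Level 6: lime
Level 7: poppy
Level 8: daisy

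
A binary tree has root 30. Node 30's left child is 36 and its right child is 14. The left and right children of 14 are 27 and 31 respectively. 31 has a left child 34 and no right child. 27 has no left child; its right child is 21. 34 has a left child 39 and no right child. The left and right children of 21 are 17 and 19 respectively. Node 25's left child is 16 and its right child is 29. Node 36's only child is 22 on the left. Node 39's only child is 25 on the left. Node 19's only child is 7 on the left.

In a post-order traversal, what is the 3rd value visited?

Post-order visits the left subtree, then the right subtree, then the node.
At 30: go left to 36.
  At 36: go left to 22.
    22 is a leaf — visit 22.
  At 36: no right child.
  Visit 36.
At 30: go right to 14.
  At 14: go left to 27.
    At 27: no left child.
    At 27: go right to 21.
      At 21: go left to 17.
        17 is a leaf — visit 17.
      At 21: go right to 19.
        At 19: go left to 7.
          7 is a leaf — visit 7.
        At 19: no right child.
        Visit 19.
      Visit 21.
    Visit 27.
  At 14: go right to 31.
    At 31: go left to 34.
      At 34: go left to 39.
        At 39: go left to 25.
          At 25: go left to 16.
            16 is a leaf — visit 16.
          At 25: go right to 29.
            29 is a leaf — visit 29.
          Visit 25.
        At 39: no right child.
        Visit 39.
      At 34: no right child.
      Visit 34.
    At 31: no right child.
    Visit 31.
  Visit 14.
Visit 30.
Full post-order sequence: 22, 36, 17, 7, 19, 21, 27, 16, 29, 25, 39, 34, 31, 14, 30.

17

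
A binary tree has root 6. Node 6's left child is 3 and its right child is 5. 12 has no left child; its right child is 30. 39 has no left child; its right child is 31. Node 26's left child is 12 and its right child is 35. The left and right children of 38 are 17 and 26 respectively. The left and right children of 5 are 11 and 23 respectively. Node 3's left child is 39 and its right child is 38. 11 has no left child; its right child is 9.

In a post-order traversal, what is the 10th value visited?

9

Post-order visits the left subtree, then the right subtree, then the node.
At 6: go left to 3.
  At 3: go left to 39.
    At 39: no left child.
    At 39: go right to 31.
      31 is a leaf — visit 31.
    Visit 39.
  At 3: go right to 38.
    At 38: go left to 17.
      17 is a leaf — visit 17.
    At 38: go right to 26.
      At 26: go left to 12.
        At 12: no left child.
        At 12: go right to 30.
          30 is a leaf — visit 30.
        Visit 12.
      At 26: go right to 35.
        35 is a leaf — visit 35.
      Visit 26.
    Visit 38.
  Visit 3.
At 6: go right to 5.
  At 5: go left to 11.
    At 11: no left child.
    At 11: go right to 9.
      9 is a leaf — visit 9.
    Visit 11.
  At 5: go right to 23.
    23 is a leaf — visit 23.
  Visit 5.
Visit 6.
Full post-order sequence: 31, 39, 17, 30, 12, 35, 26, 38, 3, 9, 11, 23, 5, 6.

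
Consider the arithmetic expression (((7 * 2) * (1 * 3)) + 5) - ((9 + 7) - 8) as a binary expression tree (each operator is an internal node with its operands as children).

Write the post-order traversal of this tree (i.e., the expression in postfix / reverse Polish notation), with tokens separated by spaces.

Post-order on an expression tree gives postfix notation: for each operator, emit left operand, right operand, then the operator.

7 2 * 1 3 * * 5 + 9 7 + 8 - -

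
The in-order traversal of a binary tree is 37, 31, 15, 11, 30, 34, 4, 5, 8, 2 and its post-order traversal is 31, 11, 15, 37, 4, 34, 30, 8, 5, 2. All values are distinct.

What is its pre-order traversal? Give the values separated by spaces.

The last element of post-order is the root; it splits in-order into left and right subtrees.
Root 2: left subtree has 9 nodes {37, 31, 15, 11, 30, 34, 4, 5, 8}, right has 0 { }.
  Root 5: left subtree has 7 nodes {37, 31, 15, 11, 30, 34, 4}, right has 1 {8}.
    Root 30: left subtree has 4 nodes {37, 31, 15, 11}, right has 2 {34, 4}.
      Root 37: left subtree has 0 nodes { }, right has 3 {31, 15, 11}.
        Root 15: left subtree has 1 node {31}, right has 1 {11}.
      Root 34: left subtree has 0 nodes { }, right has 1 {4}.

2 5 30 37 15 31 11 34 4 8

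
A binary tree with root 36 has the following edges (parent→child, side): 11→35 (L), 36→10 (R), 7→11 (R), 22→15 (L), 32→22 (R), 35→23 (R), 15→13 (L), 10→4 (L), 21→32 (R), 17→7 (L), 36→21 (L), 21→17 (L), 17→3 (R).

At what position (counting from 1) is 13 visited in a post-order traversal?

Post-order visits the left subtree, then the right subtree, then the node.
At 36: go left to 21.
  At 21: go left to 17.
    At 17: go left to 7.
      At 7: no left child.
      At 7: go right to 11.
        At 11: go left to 35.
          At 35: no left child.
          At 35: go right to 23.
            23 is a leaf — visit 23.
          Visit 35.
        At 11: no right child.
        Visit 11.
      Visit 7.
    At 17: go right to 3.
      3 is a leaf — visit 3.
    Visit 17.
  At 21: go right to 32.
    At 32: no left child.
    At 32: go right to 22.
      At 22: go left to 15.
        At 15: go left to 13.
          13 is a leaf — visit 13.
        At 15: no right child.
        Visit 15.
      At 22: no right child.
      Visit 22.
    Visit 32.
  Visit 21.
At 36: go right to 10.
  At 10: go left to 4.
    4 is a leaf — visit 4.
  At 10: no right child.
  Visit 10.
Visit 36.
Full post-order sequence: 23, 35, 11, 7, 3, 17, 13, 15, 22, 32, 21, 4, 10, 36.

7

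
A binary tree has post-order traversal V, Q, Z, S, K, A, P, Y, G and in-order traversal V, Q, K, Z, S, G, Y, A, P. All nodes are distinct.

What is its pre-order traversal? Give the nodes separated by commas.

G, K, Q, V, S, Z, Y, P, A

The last element of post-order is the root; it splits in-order into left and right subtrees.
Root G: left subtree has 5 nodes {V, Q, K, Z, S}, right has 3 {Y, A, P}.
  Root K: left subtree has 2 nodes {V, Q}, right has 2 {Z, S}.
    Root Q: left subtree has 1 node {V}, right has 0 { }.
    Root S: left subtree has 1 node {Z}, right has 0 { }.
  Root Y: left subtree has 0 nodes { }, right has 2 {A, P}.
    Root P: left subtree has 1 node {A}, right has 0 { }.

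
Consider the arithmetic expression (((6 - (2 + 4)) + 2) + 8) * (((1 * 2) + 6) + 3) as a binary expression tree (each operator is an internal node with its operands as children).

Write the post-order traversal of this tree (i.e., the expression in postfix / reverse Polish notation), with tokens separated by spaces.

6 2 4 + - 2 + 8 + 1 2 * 6 + 3 + *

Post-order on an expression tree gives postfix notation: for each operator, emit left operand, right operand, then the operator.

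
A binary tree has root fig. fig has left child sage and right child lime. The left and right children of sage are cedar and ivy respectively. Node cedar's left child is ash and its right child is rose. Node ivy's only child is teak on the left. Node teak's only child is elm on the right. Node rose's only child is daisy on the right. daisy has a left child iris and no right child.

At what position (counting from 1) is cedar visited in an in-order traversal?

In-order visits the left subtree, then the node, then the right subtree.
At fig: go left to sage.
  At sage: go left to cedar.
    At cedar: go left to ash.
      ash is a leaf — visit ash.
    Visit cedar.
    At cedar: go right to rose.
      At rose: no left child.
      Visit rose.
      At rose: go right to daisy.
        At daisy: go left to iris.
          iris is a leaf — visit iris.
        Visit daisy.
        At daisy: no right child.
  Visit sage.
  At sage: go right to ivy.
    At ivy: go left to teak.
      At teak: no left child.
      Visit teak.
      At teak: go right to elm.
        elm is a leaf — visit elm.
    Visit ivy.
    At ivy: no right child.
Visit fig.
At fig: go right to lime.
  lime is a leaf — visit lime.
Full in-order sequence: ash, cedar, rose, iris, daisy, sage, teak, elm, ivy, fig, lime.

2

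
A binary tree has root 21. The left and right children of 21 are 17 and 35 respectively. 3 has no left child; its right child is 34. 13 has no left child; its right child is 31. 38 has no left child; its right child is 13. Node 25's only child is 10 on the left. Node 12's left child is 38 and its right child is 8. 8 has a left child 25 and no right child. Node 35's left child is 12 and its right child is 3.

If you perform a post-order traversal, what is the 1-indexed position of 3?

10

Post-order visits the left subtree, then the right subtree, then the node.
At 21: go left to 17.
  17 is a leaf — visit 17.
At 21: go right to 35.
  At 35: go left to 12.
    At 12: go left to 38.
      At 38: no left child.
      At 38: go right to 13.
        At 13: no left child.
        At 13: go right to 31.
          31 is a leaf — visit 31.
        Visit 13.
      Visit 38.
    At 12: go right to 8.
      At 8: go left to 25.
        At 25: go left to 10.
          10 is a leaf — visit 10.
        At 25: no right child.
        Visit 25.
      At 8: no right child.
      Visit 8.
    Visit 12.
  At 35: go right to 3.
    At 3: no left child.
    At 3: go right to 34.
      34 is a leaf — visit 34.
    Visit 3.
  Visit 35.
Visit 21.
Full post-order sequence: 17, 31, 13, 38, 10, 25, 8, 12, 34, 3, 35, 21.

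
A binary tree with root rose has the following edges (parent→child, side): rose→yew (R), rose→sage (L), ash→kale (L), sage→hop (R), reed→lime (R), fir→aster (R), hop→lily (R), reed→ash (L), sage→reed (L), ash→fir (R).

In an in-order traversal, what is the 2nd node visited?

In-order visits the left subtree, then the node, then the right subtree.
At rose: go left to sage.
  At sage: go left to reed.
    At reed: go left to ash.
      At ash: go left to kale.
        kale is a leaf — visit kale.
      Visit ash.
      At ash: go right to fir.
        At fir: no left child.
        Visit fir.
        At fir: go right to aster.
          aster is a leaf — visit aster.
    Visit reed.
    At reed: go right to lime.
      lime is a leaf — visit lime.
  Visit sage.
  At sage: go right to hop.
    At hop: no left child.
    Visit hop.
    At hop: go right to lily.
      lily is a leaf — visit lily.
Visit rose.
At rose: go right to yew.
  yew is a leaf — visit yew.
Full in-order sequence: kale, ash, fir, aster, reed, lime, sage, hop, lily, rose, yew.

ash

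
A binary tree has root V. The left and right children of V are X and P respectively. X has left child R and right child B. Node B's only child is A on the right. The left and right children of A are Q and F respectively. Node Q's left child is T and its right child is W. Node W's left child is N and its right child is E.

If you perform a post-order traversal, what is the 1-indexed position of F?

7

Post-order visits the left subtree, then the right subtree, then the node.
At V: go left to X.
  At X: go left to R.
    R is a leaf — visit R.
  At X: go right to B.
    At B: no left child.
    At B: go right to A.
      At A: go left to Q.
        At Q: go left to T.
          T is a leaf — visit T.
        At Q: go right to W.
          At W: go left to N.
            N is a leaf — visit N.
          At W: go right to E.
            E is a leaf — visit E.
          Visit W.
        Visit Q.
      At A: go right to F.
        F is a leaf — visit F.
      Visit A.
    Visit B.
  Visit X.
At V: go right to P.
  P is a leaf — visit P.
Visit V.
Full post-order sequence: R, T, N, E, W, Q, F, A, B, X, P, V.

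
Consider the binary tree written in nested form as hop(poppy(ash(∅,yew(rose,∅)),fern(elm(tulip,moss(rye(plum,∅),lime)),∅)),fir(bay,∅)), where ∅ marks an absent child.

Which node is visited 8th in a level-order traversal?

Level-order visits nodes level by level from the root, left to right within each level.
Level 0: hop
Level 1: poppy, fir
Level 2: ash, fern, bay
Level 3: yew, elm
Level 4: rose, tulip, moss
Level 5: rye, lime
Level 6: plum
Full level-order sequence: hop, poppy, fir, ash, fern, bay, yew, elm, rose, tulip, moss, rye, lime, plum.

elm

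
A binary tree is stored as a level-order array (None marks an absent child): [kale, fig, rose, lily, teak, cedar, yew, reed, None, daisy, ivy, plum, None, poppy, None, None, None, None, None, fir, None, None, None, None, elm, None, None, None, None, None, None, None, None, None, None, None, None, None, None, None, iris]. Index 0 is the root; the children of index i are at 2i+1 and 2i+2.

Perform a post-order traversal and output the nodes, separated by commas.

Post-order visits the left subtree, then the right subtree, then the node.
At kale: go left to fig.
  At fig: go left to lily.
    At lily: go left to reed.
      reed is a leaf — visit reed.
    At lily: no right child.
    Visit lily.
  At fig: go right to teak.
    At teak: go left to daisy.
      At daisy: go left to fir.
        At fir: no left child.
        At fir: go right to iris.
          iris is a leaf — visit iris.
        Visit fir.
      At daisy: no right child.
      Visit daisy.
    At teak: go right to ivy.
      ivy is a leaf — visit ivy.
    Visit teak.
  Visit fig.
At kale: go right to rose.
  At rose: go left to cedar.
    At cedar: go left to plum.
      At plum: no left child.
      At plum: go right to elm.
        elm is a leaf — visit elm.
      Visit plum.
    At cedar: no right child.
    Visit cedar.
  At rose: go right to yew.
    At yew: go left to poppy.
      poppy is a leaf — visit poppy.
    At yew: no right child.
    Visit yew.
  Visit rose.
Visit kale.

reed, lily, iris, fir, daisy, ivy, teak, fig, elm, plum, cedar, poppy, yew, rose, kale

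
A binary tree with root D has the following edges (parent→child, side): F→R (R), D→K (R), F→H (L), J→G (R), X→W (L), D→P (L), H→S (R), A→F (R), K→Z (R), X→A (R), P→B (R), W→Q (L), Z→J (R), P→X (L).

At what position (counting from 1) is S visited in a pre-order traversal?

9

Pre-order visits the node, then its left subtree, then its right subtree.
Visit D.
At D: go left to P.
  Visit P.
  At P: go left to X.
    Visit X.
    At X: go left to W.
      Visit W.
      At W: go left to Q.
        Q is a leaf — visit Q.
      At W: no right child.
    At X: go right to A.
      Visit A.
      At A: no left child.
      At A: go right to F.
        Visit F.
        At F: go left to H.
          Visit H.
          At H: no left child.
          At H: go right to S.
            S is a leaf — visit S.
        At F: go right to R.
          R is a leaf — visit R.
  At P: go right to B.
    B is a leaf — visit B.
At D: go right to K.
  Visit K.
  At K: no left child.
  At K: go right to Z.
    Visit Z.
    At Z: no left child.
    At Z: go right to J.
      Visit J.
      At J: no left child.
      At J: go right to G.
        G is a leaf — visit G.
Full pre-order sequence: D, P, X, W, Q, A, F, H, S, R, B, K, Z, J, G.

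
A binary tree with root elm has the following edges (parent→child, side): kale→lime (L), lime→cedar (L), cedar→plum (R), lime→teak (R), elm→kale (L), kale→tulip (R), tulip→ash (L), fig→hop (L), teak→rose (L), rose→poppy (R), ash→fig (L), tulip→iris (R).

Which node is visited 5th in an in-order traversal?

poppy

In-order visits the left subtree, then the node, then the right subtree.
At elm: go left to kale.
  At kale: go left to lime.
    At lime: go left to cedar.
      At cedar: no left child.
      Visit cedar.
      At cedar: go right to plum.
        plum is a leaf — visit plum.
    Visit lime.
    At lime: go right to teak.
      At teak: go left to rose.
        At rose: no left child.
        Visit rose.
        At rose: go right to poppy.
          poppy is a leaf — visit poppy.
      Visit teak.
      At teak: no right child.
  Visit kale.
  At kale: go right to tulip.
    At tulip: go left to ash.
      At ash: go left to fig.
        At fig: go left to hop.
          hop is a leaf — visit hop.
        Visit fig.
        At fig: no right child.
      Visit ash.
      At ash: no right child.
    Visit tulip.
    At tulip: go right to iris.
      iris is a leaf — visit iris.
Visit elm.
At elm: no right child.
Full in-order sequence: cedar, plum, lime, rose, poppy, teak, kale, hop, fig, ash, tulip, iris, elm.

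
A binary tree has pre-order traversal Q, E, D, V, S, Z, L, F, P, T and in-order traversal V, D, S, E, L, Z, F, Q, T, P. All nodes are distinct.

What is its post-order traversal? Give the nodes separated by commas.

V, S, D, L, F, Z, E, T, P, Q

The first element of pre-order is the root; it splits in-order into left and right subtrees.
Root Q: left subtree has 7 nodes {V, D, S, E, L, Z, F}, right has 2 {T, P}.
  Root E: left subtree has 3 nodes {V, D, S}, right has 3 {L, Z, F}.
    Root D: left subtree has 1 node {V}, right has 1 {S}.
    Root Z: left subtree has 1 node {L}, right has 1 {F}.
  Root P: left subtree has 1 node {T}, right has 0 { }.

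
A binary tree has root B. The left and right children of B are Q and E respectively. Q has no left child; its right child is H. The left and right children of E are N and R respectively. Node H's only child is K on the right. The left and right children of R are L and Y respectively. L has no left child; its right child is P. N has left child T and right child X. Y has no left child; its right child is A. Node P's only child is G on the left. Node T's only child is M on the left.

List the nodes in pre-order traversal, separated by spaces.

B Q H K E N T M X R L P G Y A

Pre-order visits the node, then its left subtree, then its right subtree.
Visit B.
At B: go left to Q.
  Visit Q.
  At Q: no left child.
  At Q: go right to H.
    Visit H.
    At H: no left child.
    At H: go right to K.
      K is a leaf — visit K.
At B: go right to E.
  Visit E.
  At E: go left to N.
    Visit N.
    At N: go left to T.
      Visit T.
      At T: go left to M.
        M is a leaf — visit M.
      At T: no right child.
    At N: go right to X.
      X is a leaf — visit X.
  At E: go right to R.
    Visit R.
    At R: go left to L.
      Visit L.
      At L: no left child.
      At L: go right to P.
        Visit P.
        At P: go left to G.
          G is a leaf — visit G.
        At P: no right child.
    At R: go right to Y.
      Visit Y.
      At Y: no left child.
      At Y: go right to A.
        A is a leaf — visit A.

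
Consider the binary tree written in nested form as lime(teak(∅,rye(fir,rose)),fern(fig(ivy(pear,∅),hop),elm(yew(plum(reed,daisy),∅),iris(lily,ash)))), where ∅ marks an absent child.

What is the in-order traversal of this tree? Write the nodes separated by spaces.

teak fir rye rose lime pear ivy fig hop fern reed plum daisy yew elm lily iris ash

In-order visits the left subtree, then the node, then the right subtree.
At lime: go left to teak.
  At teak: no left child.
  Visit teak.
  At teak: go right to rye.
    At rye: go left to fir.
      fir is a leaf — visit fir.
    Visit rye.
    At rye: go right to rose.
      rose is a leaf — visit rose.
Visit lime.
At lime: go right to fern.
  At fern: go left to fig.
    At fig: go left to ivy.
      At ivy: go left to pear.
        pear is a leaf — visit pear.
      Visit ivy.
      At ivy: no right child.
    Visit fig.
    At fig: go right to hop.
      hop is a leaf — visit hop.
  Visit fern.
  At fern: go right to elm.
    At elm: go left to yew.
      At yew: go left to plum.
        At plum: go left to reed.
          reed is a leaf — visit reed.
        Visit plum.
        At plum: go right to daisy.
          daisy is a leaf — visit daisy.
      Visit yew.
      At yew: no right child.
    Visit elm.
    At elm: go right to iris.
      At iris: go left to lily.
        lily is a leaf — visit lily.
      Visit iris.
      At iris: go right to ash.
        ash is a leaf — visit ash.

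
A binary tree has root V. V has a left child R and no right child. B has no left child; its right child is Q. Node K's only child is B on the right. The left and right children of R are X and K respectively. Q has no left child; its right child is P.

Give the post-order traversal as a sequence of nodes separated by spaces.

Post-order visits the left subtree, then the right subtree, then the node.
At V: go left to R.
  At R: go left to X.
    X is a leaf — visit X.
  At R: go right to K.
    At K: no left child.
    At K: go right to B.
      At B: no left child.
      At B: go right to Q.
        At Q: no left child.
        At Q: go right to P.
          P is a leaf — visit P.
        Visit Q.
      Visit B.
    Visit K.
  Visit R.
At V: no right child.
Visit V.

X P Q B K R V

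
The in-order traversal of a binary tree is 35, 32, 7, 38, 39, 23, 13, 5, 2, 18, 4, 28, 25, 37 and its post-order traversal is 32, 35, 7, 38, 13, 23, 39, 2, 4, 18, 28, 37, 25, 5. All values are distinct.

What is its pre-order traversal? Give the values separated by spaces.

5 39 38 7 35 32 23 13 25 28 18 2 4 37

The last element of post-order is the root; it splits in-order into left and right subtrees.
Root 5: left subtree has 7 nodes {35, 32, 7, 38, 39, 23, 13}, right has 6 {2, 18, 4, 28, 25, 37}.
  Root 39: left subtree has 4 nodes {35, 32, 7, 38}, right has 2 {23, 13}.
    Root 38: left subtree has 3 nodes {35, 32, 7}, right has 0 { }.
      Root 7: left subtree has 2 nodes {35, 32}, right has 0 { }.
        Root 35: left subtree has 0 nodes { }, right has 1 {32}.
    Root 23: left subtree has 0 nodes { }, right has 1 {13}.
  Root 25: left subtree has 4 nodes {2, 18, 4, 28}, right has 1 {37}.
    Root 28: left subtree has 3 nodes {2, 18, 4}, right has 0 { }.
      Root 18: left subtree has 1 node {2}, right has 1 {4}.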